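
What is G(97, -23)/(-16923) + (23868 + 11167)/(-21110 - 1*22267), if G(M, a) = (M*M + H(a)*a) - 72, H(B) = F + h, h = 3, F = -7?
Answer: -333966346/244689657 ≈ -1.3649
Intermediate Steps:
H(B) = -4 (H(B) = -7 + 3 = -4)
G(M, a) = -72 + M² - 4*a (G(M, a) = (M*M - 4*a) - 72 = (M² - 4*a) - 72 = -72 + M² - 4*a)
G(97, -23)/(-16923) + (23868 + 11167)/(-21110 - 1*22267) = (-72 + 97² - 4*(-23))/(-16923) + (23868 + 11167)/(-21110 - 1*22267) = (-72 + 9409 + 92)*(-1/16923) + 35035/(-21110 - 22267) = 9429*(-1/16923) + 35035/(-43377) = -3143/5641 + 35035*(-1/43377) = -3143/5641 - 35035/43377 = -333966346/244689657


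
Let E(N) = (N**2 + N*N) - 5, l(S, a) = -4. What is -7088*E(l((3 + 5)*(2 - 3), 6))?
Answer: -191376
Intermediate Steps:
E(N) = -5 + 2*N**2 (E(N) = (N**2 + N**2) - 5 = 2*N**2 - 5 = -5 + 2*N**2)
-7088*E(l((3 + 5)*(2 - 3), 6)) = -7088*(-5 + 2*(-4)**2) = -7088*(-5 + 2*16) = -7088*(-5 + 32) = -7088*27 = -191376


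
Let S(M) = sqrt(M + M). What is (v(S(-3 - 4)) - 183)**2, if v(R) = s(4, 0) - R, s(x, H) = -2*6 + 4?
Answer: (191 + I*sqrt(14))**2 ≈ 36467.0 + 1429.3*I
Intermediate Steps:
S(M) = sqrt(2)*sqrt(M) (S(M) = sqrt(2*M) = sqrt(2)*sqrt(M))
s(x, H) = -8 (s(x, H) = -12 + 4 = -8)
v(R) = -8 - R
(v(S(-3 - 4)) - 183)**2 = ((-8 - sqrt(2)*sqrt(-3 - 4)) - 183)**2 = ((-8 - sqrt(2)*sqrt(-7)) - 183)**2 = ((-8 - sqrt(2)*I*sqrt(7)) - 183)**2 = ((-8 - I*sqrt(14)) - 183)**2 = (-191 - I*sqrt(14))**2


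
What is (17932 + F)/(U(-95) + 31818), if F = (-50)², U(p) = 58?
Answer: 5108/7969 ≈ 0.64098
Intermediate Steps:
F = 2500
(17932 + F)/(U(-95) + 31818) = (17932 + 2500)/(58 + 31818) = 20432/31876 = 20432*(1/31876) = 5108/7969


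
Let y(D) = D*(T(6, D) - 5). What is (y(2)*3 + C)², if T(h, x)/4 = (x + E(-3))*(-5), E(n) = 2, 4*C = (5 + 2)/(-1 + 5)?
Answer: 66471409/256 ≈ 2.5965e+5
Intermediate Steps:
C = 7/16 (C = ((5 + 2)/(-1 + 5))/4 = (7/4)/4 = (7*(¼))/4 = (¼)*(7/4) = 7/16 ≈ 0.43750)
T(h, x) = -40 - 20*x (T(h, x) = 4*((x + 2)*(-5)) = 4*((2 + x)*(-5)) = 4*(-10 - 5*x) = -40 - 20*x)
y(D) = D*(-45 - 20*D) (y(D) = D*((-40 - 20*D) - 5) = D*(-45 - 20*D))
(y(2)*3 + C)² = (-5*2*(9 + 4*2)*3 + 7/16)² = (-5*2*(9 + 8)*3 + 7/16)² = (-5*2*17*3 + 7/16)² = (-170*3 + 7/16)² = (-510 + 7/16)² = (-8153/16)² = 66471409/256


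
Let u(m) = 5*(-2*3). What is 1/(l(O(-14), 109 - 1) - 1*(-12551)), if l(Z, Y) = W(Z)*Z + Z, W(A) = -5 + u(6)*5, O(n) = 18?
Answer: 1/9779 ≈ 0.00010226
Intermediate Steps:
u(m) = -30 (u(m) = 5*(-6) = -30)
W(A) = -155 (W(A) = -5 - 30*5 = -5 - 150 = -155)
l(Z, Y) = -154*Z (l(Z, Y) = -155*Z + Z = -154*Z)
1/(l(O(-14), 109 - 1) - 1*(-12551)) = 1/(-154*18 - 1*(-12551)) = 1/(-2772 + 12551) = 1/9779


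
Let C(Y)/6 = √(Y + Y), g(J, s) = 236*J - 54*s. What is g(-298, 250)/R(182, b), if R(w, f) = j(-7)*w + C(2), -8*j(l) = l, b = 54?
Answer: -335312/685 ≈ -489.51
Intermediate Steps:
g(J, s) = -54*s + 236*J
C(Y) = 6*√2*√Y (C(Y) = 6*√(Y + Y) = 6*√(2*Y) = 6*(√2*√Y) = 6*√2*√Y)
j(l) = -l/8
R(w, f) = 12 + 7*w/8 (R(w, f) = (-⅛*(-7))*w + 6*√2*√2 = 7*w/8 + 12 = 12 + 7*w/8)
g(-298, 250)/R(182, b) = (-54*250 + 236*(-298))/(12 + (7/8)*182) = (-13500 - 70328)/(12 + 637/4) = -83828/685/4 = -83828*4/685 = -335312/685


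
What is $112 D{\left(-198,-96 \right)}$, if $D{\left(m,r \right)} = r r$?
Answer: $1032192$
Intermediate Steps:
$D{\left(m,r \right)} = r^{2}$
$112 D{\left(-198,-96 \right)} = 112 \left(-96\right)^{2} = 112 \cdot 9216 = 1032192$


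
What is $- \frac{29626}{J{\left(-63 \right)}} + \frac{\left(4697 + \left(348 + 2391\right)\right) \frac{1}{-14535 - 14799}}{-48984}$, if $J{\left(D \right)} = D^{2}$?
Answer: $- \frac{90960407729}{12185988948} \approx -7.4643$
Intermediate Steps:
$- \frac{29626}{J{\left(-63 \right)}} + \frac{\left(4697 + \left(348 + 2391\right)\right) \frac{1}{-14535 - 14799}}{-48984} = - \frac{29626}{\left(-63\right)^{2}} + \frac{\left(4697 + \left(348 + 2391\right)\right) \frac{1}{-14535 - 14799}}{-48984} = - \frac{29626}{3969} + \frac{4697 + 2739}{-29334} \left(- \frac{1}{48984}\right) = \left(-29626\right) \frac{1}{3969} + 7436 \left(- \frac{1}{29334}\right) \left(- \frac{1}{48984}\right) = - \frac{29626}{3969} - - \frac{143}{27632628} = - \frac{29626}{3969} + \frac{143}{27632628} = - \frac{90960407729}{12185988948}$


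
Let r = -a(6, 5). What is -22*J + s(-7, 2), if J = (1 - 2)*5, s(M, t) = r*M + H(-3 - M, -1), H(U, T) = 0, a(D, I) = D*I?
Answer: 320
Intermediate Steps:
r = -30 (r = -6*5 = -1*30 = -30)
s(M, t) = -30*M (s(M, t) = -30*M + 0 = -30*M)
J = -5 (J = -1*5 = -5)
-22*J + s(-7, 2) = -22*(-5) - 30*(-7) = 110 + 210 = 320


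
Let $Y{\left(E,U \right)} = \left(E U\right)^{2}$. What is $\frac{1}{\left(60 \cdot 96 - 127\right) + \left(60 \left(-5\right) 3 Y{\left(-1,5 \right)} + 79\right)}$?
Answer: $- \frac{1}{16788} \approx -5.9566 \cdot 10^{-5}$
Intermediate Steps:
$Y{\left(E,U \right)} = E^{2} U^{2}$
$\frac{1}{\left(60 \cdot 96 - 127\right) + \left(60 \left(-5\right) 3 Y{\left(-1,5 \right)} + 79\right)} = \frac{1}{\left(60 \cdot 96 - 127\right) + \left(60 \left(-5\right) 3 \left(-1\right)^{2} \cdot 5^{2} + 79\right)} = \frac{1}{\left(5760 - 127\right) + \left(60 \left(- 15 \cdot 1 \cdot 25\right) + 79\right)} = \frac{1}{5633 + \left(60 \left(\left(-15\right) 25\right) + 79\right)} = \frac{1}{5633 + \left(60 \left(-375\right) + 79\right)} = \frac{1}{5633 + \left(-22500 + 79\right)} = \frac{1}{5633 - 22421} = \frac{1}{-16788} = - \frac{1}{16788}$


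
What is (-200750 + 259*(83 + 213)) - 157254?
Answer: -281340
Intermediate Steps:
(-200750 + 259*(83 + 213)) - 157254 = (-200750 + 259*296) - 157254 = (-200750 + 76664) - 157254 = -124086 - 157254 = -281340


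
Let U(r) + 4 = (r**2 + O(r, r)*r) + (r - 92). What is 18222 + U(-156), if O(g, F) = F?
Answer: 66642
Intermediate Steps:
U(r) = -96 + r + 2*r**2 (U(r) = -4 + ((r**2 + r*r) + (r - 92)) = -4 + ((r**2 + r**2) + (-92 + r)) = -4 + (2*r**2 + (-92 + r)) = -4 + (-92 + r + 2*r**2) = -96 + r + 2*r**2)
18222 + U(-156) = 18222 + (-96 - 156 + 2*(-156)**2) = 18222 + (-96 - 156 + 2*24336) = 18222 + (-96 - 156 + 48672) = 18222 + 48420 = 66642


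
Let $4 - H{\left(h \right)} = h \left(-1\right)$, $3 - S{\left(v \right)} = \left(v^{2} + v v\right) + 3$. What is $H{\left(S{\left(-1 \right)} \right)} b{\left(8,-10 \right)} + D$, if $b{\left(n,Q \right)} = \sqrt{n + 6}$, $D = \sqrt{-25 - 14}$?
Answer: $2 \sqrt{14} + i \sqrt{39} \approx 7.4833 + 6.245 i$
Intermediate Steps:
$S{\left(v \right)} = - 2 v^{2}$ ($S{\left(v \right)} = 3 - \left(\left(v^{2} + v v\right) + 3\right) = 3 - \left(\left(v^{2} + v^{2}\right) + 3\right) = 3 - \left(2 v^{2} + 3\right) = 3 - \left(3 + 2 v^{2}\right) = - 2 v^{2}$)
$D = i \sqrt{39}$ ($D = \sqrt{-39} = i \sqrt{39} \approx 6.245 i$)
$b{\left(n,Q \right)} = \sqrt{6 + n}$
$H{\left(h \right)} = 4 + h$ ($H{\left(h \right)} = 4 - h \left(-1\right) = 4 - - h = 4 + h$)
$H{\left(S{\left(-1 \right)} \right)} b{\left(8,-10 \right)} + D = \left(4 - 2 \left(-1\right)^{2}\right) \sqrt{6 + 8} + i \sqrt{39} = \left(4 - 2\right) \sqrt{14} + i \sqrt{39} = 2 \sqrt{14} + i \sqrt{39}$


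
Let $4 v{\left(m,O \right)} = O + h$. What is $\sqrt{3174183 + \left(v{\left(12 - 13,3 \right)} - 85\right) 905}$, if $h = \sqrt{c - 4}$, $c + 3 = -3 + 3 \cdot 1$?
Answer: $\frac{\sqrt{12391747 + 905 i \sqrt{7}}}{2} \approx 1760.1 + 0.17005 i$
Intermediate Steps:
$c = -3$ ($c = -3 + \left(-3 + 3 \cdot 1\right) = -3 + \left(-3 + 3\right) = -3 + 0 = -3$)
$h = i \sqrt{7}$ ($h = \sqrt{-3 - 4} = \sqrt{-7} = i \sqrt{7} \approx 2.6458 i$)
$v{\left(m,O \right)} = \frac{O}{4} + \frac{i \sqrt{7}}{4}$ ($v{\left(m,O \right)} = \frac{O + i \sqrt{7}}{4} = \frac{O}{4} + \frac{i \sqrt{7}}{4}$)
$\sqrt{3174183 + \left(v{\left(12 - 13,3 \right)} - 85\right) 905} = \sqrt{3174183 + \left(\left(\frac{1}{4} \cdot 3 + \frac{i \sqrt{7}}{4}\right) - 85\right) 905} = \sqrt{3174183 + \left(\left(\frac{3}{4} + \frac{i \sqrt{7}}{4}\right) - 85\right) 905} = \sqrt{3174183 + \left(- \frac{337}{4} + \frac{i \sqrt{7}}{4}\right) 905} = \sqrt{3174183 - \left(\frac{304985}{4} - \frac{905 i \sqrt{7}}{4}\right)} = \sqrt{\frac{12391747}{4} + \frac{905 i \sqrt{7}}{4}}$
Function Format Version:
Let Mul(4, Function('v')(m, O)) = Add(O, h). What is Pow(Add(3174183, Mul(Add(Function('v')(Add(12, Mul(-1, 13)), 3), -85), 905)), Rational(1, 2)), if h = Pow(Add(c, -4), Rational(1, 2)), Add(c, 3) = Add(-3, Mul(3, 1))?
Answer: Mul(Rational(1, 2), Pow(Add(12391747, Mul(905, I, Pow(7, Rational(1, 2)))), Rational(1, 2))) ≈ Add(1760.1, Mul(0.17005, I))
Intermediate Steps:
c = -3 (c = Add(-3, Add(-3, Mul(3, 1))) = Add(-3, Add(-3, 3)) = Add(-3, 0) = -3)
h = Mul(I, Pow(7, Rational(1, 2))) (h = Pow(Add(-3, -4), Rational(1, 2)) = Pow(-7, Rational(1, 2)) = Mul(I, Pow(7, Rational(1, 2))) ≈ Mul(2.6458, I))
Function('v')(m, O) = Add(Mul(Rational(1, 4), O), Mul(Rational(1, 4), I, Pow(7, Rational(1, 2)))) (Function('v')(m, O) = Mul(Rational(1, 4), Add(O, Mul(I, Pow(7, Rational(1, 2))))) = Add(Mul(Rational(1, 4), O), Mul(Rational(1, 4), I, Pow(7, Rational(1, 2)))))
Pow(Add(3174183, Mul(Add(Function('v')(Add(12, Mul(-1, 13)), 3), -85), 905)), Rational(1, 2)) = Pow(Add(3174183, Mul(Add(Add(Mul(Rational(1, 4), 3), Mul(Rational(1, 4), I, Pow(7, Rational(1, 2)))), -85), 905)), Rational(1, 2)) = Pow(Add(3174183, Mul(Add(Add(Rational(3, 4), Mul(Rational(1, 4), I, Pow(7, Rational(1, 2)))), -85), 905)), Rational(1, 2)) = Pow(Add(3174183, Mul(Add(Rational(-337, 4), Mul(Rational(1, 4), I, Pow(7, Rational(1, 2)))), 905)), Rational(1, 2)) = Pow(Add(3174183, Add(Rational(-304985, 4), Mul(Rational(905, 4), I, Pow(7, Rational(1, 2))))), Rational(1, 2)) = Pow(Add(Rational(12391747, 4), Mul(Rational(905, 4), I, Pow(7, Rational(1, 2)))), Rational(1, 2))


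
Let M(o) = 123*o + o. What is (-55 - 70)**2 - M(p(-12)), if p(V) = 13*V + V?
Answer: 36457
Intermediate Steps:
p(V) = 14*V
M(o) = 124*o
(-55 - 70)**2 - M(p(-12)) = (-55 - 70)**2 - 124*14*(-12) = (-125)**2 - 124*(-168) = 15625 - 1*(-20832) = 15625 + 20832 = 36457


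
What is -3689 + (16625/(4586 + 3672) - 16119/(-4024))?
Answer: -61193084293/16615096 ≈ -3683.0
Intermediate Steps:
-3689 + (16625/(4586 + 3672) - 16119/(-4024)) = -3689 + (16625/8258 - 16119*(-1/4024)) = -3689 + (16625*(1/8258) + 16119/4024) = -3689 + (16625/8258 + 16119/4024) = -3689 + 100004851/16615096 = -61193084293/16615096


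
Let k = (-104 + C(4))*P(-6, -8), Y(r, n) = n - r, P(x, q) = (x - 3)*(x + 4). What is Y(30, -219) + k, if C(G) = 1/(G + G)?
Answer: -8475/4 ≈ -2118.8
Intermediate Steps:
P(x, q) = (-3 + x)*(4 + x)
C(G) = 1/(2*G)
k = -7479/4 (k = (-104 + (½)/4)*(-12 - 6 + (-6)²) = (-104 + (½)*(¼))*(-12 - 6 + 36) = (-104 + ⅛)*18 = -831/8*18 = -7479/4 ≈ -1869.8)
Y(30, -219) + k = (-219 - 1*30) - 7479/4 = (-219 - 30) - 7479/4 = -249 - 7479/4 = -8475/4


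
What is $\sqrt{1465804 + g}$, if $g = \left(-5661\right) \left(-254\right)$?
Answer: $\sqrt{2903698} \approx 1704.0$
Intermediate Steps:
$g = 1437894$
$\sqrt{1465804 + g} = \sqrt{1465804 + 1437894} = \sqrt{2903698}$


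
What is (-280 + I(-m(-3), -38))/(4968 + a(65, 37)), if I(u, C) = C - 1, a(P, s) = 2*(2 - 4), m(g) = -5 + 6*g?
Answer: -319/4964 ≈ -0.064263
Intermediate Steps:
a(P, s) = -4 (a(P, s) = 2*(-2) = -4)
I(u, C) = -1 + C
(-280 + I(-m(-3), -38))/(4968 + a(65, 37)) = (-280 + (-1 - 38))/(4968 - 4) = (-280 - 39)/4964 = -319*1/4964 = -319/4964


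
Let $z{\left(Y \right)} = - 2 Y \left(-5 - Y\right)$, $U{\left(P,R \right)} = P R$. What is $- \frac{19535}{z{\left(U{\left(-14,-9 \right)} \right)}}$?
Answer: $- \frac{19535}{33012} \approx -0.59175$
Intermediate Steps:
$z{\left(Y \right)} = - 2 Y \left(-5 - Y\right)$
$- \frac{19535}{z{\left(U{\left(-14,-9 \right)} \right)}} = - \frac{19535}{2 \left(\left(-14\right) \left(-9\right)\right) \left(5 - -126\right)} = - \frac{19535}{2 \cdot 126 \left(5 + 126\right)} = - \frac{19535}{2 \cdot 126 \cdot 131} = - \frac{19535}{33012}$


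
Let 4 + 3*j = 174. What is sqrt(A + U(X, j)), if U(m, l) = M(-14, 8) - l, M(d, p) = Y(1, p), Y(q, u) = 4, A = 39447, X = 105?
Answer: sqrt(354549)/3 ≈ 198.48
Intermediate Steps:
j = 170/3 (j = -4/3 + (1/3)*174 = -4/3 + 58 = 170/3 ≈ 56.667)
M(d, p) = 4
U(m, l) = 4 - l
sqrt(A + U(X, j)) = sqrt(39447 + (4 - 1*170/3)) = sqrt(39447 + (4 - 170/3)) = sqrt(39447 - 158/3) = sqrt(118183/3) = sqrt(354549)/3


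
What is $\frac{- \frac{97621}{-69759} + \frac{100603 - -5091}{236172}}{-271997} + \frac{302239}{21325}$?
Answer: $\frac{225731315698171263289}{15926874471909031950} \approx 14.173$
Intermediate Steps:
$\frac{- \frac{97621}{-69759} + \frac{100603 - -5091}{236172}}{-271997} + \frac{302239}{21325} = \left(\left(-97621\right) \left(- \frac{1}{69759}\right) + \left(100603 + 5091\right) \frac{1}{236172}\right) \left(- \frac{1}{271997}\right) + 302239 \cdot \frac{1}{21325} = \left(\frac{97621}{69759} + 105694 \cdot \frac{1}{236172}\right) \left(- \frac{1}{271997}\right) + \frac{302239}{21325} = \left(\frac{97621}{69759} + \frac{52847}{118086}\right) \left(- \frac{1}{271997}\right) + \frac{302239}{21325} = \frac{5071409093}{2745853758} \left(- \frac{1}{271997}\right) + \frac{302239}{21325} = - \frac{5071409093}{746863984614726} + \frac{302239}{21325} = \frac{225731315698171263289}{15926874471909031950}$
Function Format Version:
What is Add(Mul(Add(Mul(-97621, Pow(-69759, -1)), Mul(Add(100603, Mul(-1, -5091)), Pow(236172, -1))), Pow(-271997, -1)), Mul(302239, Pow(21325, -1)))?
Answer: Rational(225731315698171263289, 15926874471909031950) ≈ 14.173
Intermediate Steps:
Add(Mul(Add(Mul(-97621, Pow(-69759, -1)), Mul(Add(100603, Mul(-1, -5091)), Pow(236172, -1))), Pow(-271997, -1)), Mul(302239, Pow(21325, -1))) = Add(Mul(Add(Mul(-97621, Rational(-1, 69759)), Mul(Add(100603, 5091), Rational(1, 236172))), Rational(-1, 271997)), Mul(302239, Rational(1, 21325))) = Add(Mul(Add(Rational(97621, 69759), Mul(105694, Rational(1, 236172))), Rational(-1, 271997)), Rational(302239, 21325)) = Add(Mul(Add(Rational(97621, 69759), Rational(52847, 118086)), Rational(-1, 271997)), Rational(302239, 21325)) = Add(Mul(Rational(5071409093, 2745853758), Rational(-1, 271997)), Rational(302239, 21325)) = Add(Rational(-5071409093, 746863984614726), Rational(302239, 21325)) = Rational(225731315698171263289, 15926874471909031950)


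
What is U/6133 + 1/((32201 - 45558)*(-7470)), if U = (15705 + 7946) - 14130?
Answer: 949974823723/611931053070 ≈ 1.5524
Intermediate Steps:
U = 9521 (U = 23651 - 14130 = 9521)
U/6133 + 1/((32201 - 45558)*(-7470)) = 9521/6133 + 1/((32201 - 45558)*(-7470)) = 9521*(1/6133) - 1/7470/(-13357) = 9521/6133 - 1/13357*(-1/7470) = 9521/6133 + 1/99776790 = 949974823723/611931053070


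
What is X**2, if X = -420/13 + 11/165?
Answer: 39526369/38025 ≈ 1039.5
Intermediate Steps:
X = -6287/195 (X = -420*1/13 + 11*(1/165) = -420/13 + 1/15 = -6287/195 ≈ -32.241)
X**2 = (-6287/195)**2 = 39526369/38025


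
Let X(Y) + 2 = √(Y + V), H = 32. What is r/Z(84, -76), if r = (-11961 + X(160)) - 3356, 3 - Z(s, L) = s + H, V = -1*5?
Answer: 15319/113 - √155/113 ≈ 135.46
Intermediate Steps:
V = -5
Z(s, L) = -29 - s (Z(s, L) = 3 - (s + 32) = 3 - (32 + s) = 3 + (-32 - s) = -29 - s)
X(Y) = -2 + √(-5 + Y) (X(Y) = -2 + √(Y - 5) = -2 + √(-5 + Y))
r = -15319 + √155 (r = (-11961 + (-2 + √(-5 + 160))) - 3356 = (-11961 + (-2 + √155)) - 3356 = (-11963 + √155) - 3356 = -15319 + √155 ≈ -15307.)
r/Z(84, -76) = (-15319 + √155)/(-29 - 1*84) = (-15319 + √155)/(-29 - 84) = (-15319 + √155)/(-113) = (-15319 + √155)*(-1/113) = 15319/113 - √155/113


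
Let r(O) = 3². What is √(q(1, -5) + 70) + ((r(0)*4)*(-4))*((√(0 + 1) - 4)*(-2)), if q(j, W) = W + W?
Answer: -864 + 2*√15 ≈ -856.25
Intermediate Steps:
q(j, W) = 2*W
r(O) = 9
√(q(1, -5) + 70) + ((r(0)*4)*(-4))*((√(0 + 1) - 4)*(-2)) = √(2*(-5) + 70) + ((9*4)*(-4))*((√(0 + 1) - 4)*(-2)) = √(-10 + 70) + (36*(-4))*((√1 - 4)*(-2)) = √60 - 144*(1 - 4)*(-2) = 2*√15 - (-432)*(-2) = 2*√15 - 144*6 = 2*√15 - 864 = -864 + 2*√15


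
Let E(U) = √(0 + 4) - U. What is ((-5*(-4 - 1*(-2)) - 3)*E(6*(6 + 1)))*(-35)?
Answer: 9800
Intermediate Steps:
E(U) = 2 - U (E(U) = √4 - U = 2 - U)
((-5*(-4 - 1*(-2)) - 3)*E(6*(6 + 1)))*(-35) = ((-5*(-4 - 1*(-2)) - 3)*(2 - 6*(6 + 1)))*(-35) = ((-5*(-4 + 2) - 3)*(2 - 6*7))*(-35) = ((-5*(-2) - 3)*(2 - 1*42))*(-35) = ((10 - 3)*(2 - 42))*(-35) = (7*(-40))*(-35) = -280*(-35) = 9800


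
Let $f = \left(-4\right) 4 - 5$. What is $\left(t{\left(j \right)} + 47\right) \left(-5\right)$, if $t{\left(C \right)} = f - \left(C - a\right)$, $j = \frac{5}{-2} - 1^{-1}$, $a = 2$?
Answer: $- \frac{315}{2} \approx -157.5$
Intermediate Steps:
$j = - \frac{7}{2}$ ($j = 5 \left(- \frac{1}{2}\right) - 1 = - \frac{5}{2} - 1 = - \frac{7}{2} \approx -3.5$)
$f = -21$ ($f = -16 - 5 = -21$)
$t{\left(C \right)} = -19 - C$ ($t{\left(C \right)} = -21 - \left(-2 + C\right) = -19 - C$)
$\left(t{\left(j \right)} + 47\right) \left(-5\right) = \left(\left(-19 - - \frac{7}{2}\right) + 47\right) \left(-5\right) = \left(\left(-19 + \frac{7}{2}\right) + 47\right) \left(-5\right) = \left(- \frac{31}{2} + 47\right) \left(-5\right) = \frac{63}{2} \left(-5\right) = - \frac{315}{2}$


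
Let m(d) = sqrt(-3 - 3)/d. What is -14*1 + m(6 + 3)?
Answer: -14 + I*sqrt(6)/9 ≈ -14.0 + 0.27217*I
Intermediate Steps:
m(d) = I*sqrt(6)/d (m(d) = sqrt(-6)/d = (I*sqrt(6))/d = I*sqrt(6)/d)
-14*1 + m(6 + 3) = -14*1 + I*sqrt(6)/(6 + 3) = -14 + I*sqrt(6)/9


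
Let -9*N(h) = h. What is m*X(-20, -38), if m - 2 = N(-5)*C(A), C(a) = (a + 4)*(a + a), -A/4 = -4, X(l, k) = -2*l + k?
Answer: 6436/9 ≈ 715.11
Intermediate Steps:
N(h) = -h/9
X(l, k) = k - 2*l
A = 16 (A = -4*(-4) = 16)
C(a) = 2*a*(4 + a) (C(a) = (4 + a)*(2*a) = 2*a*(4 + a))
m = 3218/9 (m = 2 + (-⅑*(-5))*(2*16*(4 + 16)) = 2 + 5*(2*16*20)/9 = 2 + (5/9)*640 = 2 + 3200/9 = 3218/9 ≈ 357.56)
m*X(-20, -38) = 3218*(-38 - 2*(-20))/9 = 3218*(-38 + 40)/9 = (3218/9)*2 = 6436/9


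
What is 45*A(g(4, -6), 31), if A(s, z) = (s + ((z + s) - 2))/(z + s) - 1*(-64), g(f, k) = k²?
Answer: 197505/67 ≈ 2947.8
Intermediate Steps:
A(s, z) = 64 + (-2 + z + 2*s)/(s + z) (A(s, z) = (s + ((s + z) - 2))/(s + z) + 64 = (s + (-2 + s + z))/(s + z) + 64 = (-2 + z + 2*s)/(s + z) + 64 = 64 + (-2 + z + 2*s)/(s + z))
45*A(g(4, -6), 31) = 45*((-2 + 65*31 + 66*(-6)²)/((-6)² + 31)) = 45*((-2 + 2015 + 66*36)/(36 + 31)) = 45*((-2 + 2015 + 2376)/67) = 45*((1/67)*4389) = 45*(4389/67) = 197505/67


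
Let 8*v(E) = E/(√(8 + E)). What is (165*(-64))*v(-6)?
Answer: 3960*√2 ≈ 5600.3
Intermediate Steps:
v(E) = E/(8*√(8 + E)) (v(E) = (E/(√(8 + E)))/8 = (E/√(8 + E))/8 = E/(8*√(8 + E)))
(165*(-64))*v(-6) = (165*(-64))*((⅛)*(-6)/√(8 - 6)) = -1320*(-6)/√2 = -1320*(-6)*√2/2 = -(-3960)*√2 = 3960*√2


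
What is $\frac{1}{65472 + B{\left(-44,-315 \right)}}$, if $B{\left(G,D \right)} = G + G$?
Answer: $\frac{1}{65384} \approx 1.5294 \cdot 10^{-5}$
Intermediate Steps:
$B{\left(G,D \right)} = 2 G$
$\frac{1}{65472 + B{\left(-44,-315 \right)}} = \frac{1}{65472 + 2 \left(-44\right)} = \frac{1}{65472 - 88} = \frac{1}{65384}$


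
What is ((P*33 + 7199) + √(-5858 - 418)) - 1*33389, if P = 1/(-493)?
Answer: -12911703/493 + 2*I*√1569 ≈ -26190.0 + 79.221*I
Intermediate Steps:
P = -1/493 ≈ -0.0020284
((P*33 + 7199) + √(-5858 - 418)) - 1*33389 = ((-1/493*33 + 7199) + √(-5858 - 418)) - 1*33389 = ((-33/493 + 7199) + √(-6276)) - 33389 = (3549074/493 + 2*I*√1569) - 33389 = -12911703/493 + 2*I*√1569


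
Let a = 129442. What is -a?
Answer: -129442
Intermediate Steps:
-a = -1*129442 = -129442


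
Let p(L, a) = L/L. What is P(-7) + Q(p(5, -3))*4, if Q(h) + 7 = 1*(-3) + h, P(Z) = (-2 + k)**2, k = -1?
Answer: -27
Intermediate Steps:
p(L, a) = 1
P(Z) = 9 (P(Z) = (-2 - 1)**2 = (-3)**2 = 9)
Q(h) = -10 + h (Q(h) = -7 + (1*(-3) + h) = -7 + (-3 + h) = -10 + h)
P(-7) + Q(p(5, -3))*4 = 9 + (-10 + 1)*4 = 9 - 9*4 = 9 - 36 = -27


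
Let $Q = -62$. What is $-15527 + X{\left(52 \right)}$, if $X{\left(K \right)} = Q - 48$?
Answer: $-15637$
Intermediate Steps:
$X{\left(K \right)} = -110$ ($X{\left(K \right)} = -62 - 48 = -110$)
$-15527 + X{\left(52 \right)} = -15527 - 110 = -15637$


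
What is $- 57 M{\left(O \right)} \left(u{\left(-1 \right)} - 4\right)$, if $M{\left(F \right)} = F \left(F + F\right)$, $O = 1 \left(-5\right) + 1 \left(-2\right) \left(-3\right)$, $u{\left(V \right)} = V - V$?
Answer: $456$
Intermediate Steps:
$u{\left(V \right)} = 0$
$O = 1$ ($O = -5 - -6 = -5 + 6 = 1$)
$M{\left(F \right)} = 2 F^{2}$ ($M{\left(F \right)} = F 2 F = 2 F^{2}$)
$- 57 M{\left(O \right)} \left(u{\left(-1 \right)} - 4\right) = - 57 \cdot 2 \cdot 1^{2} \left(0 - 4\right) = - 57 \cdot 2 \cdot 1 \left(-4\right) = - 57 \cdot 2 \left(-4\right) = \left(-57\right) \left(-8\right) = 456$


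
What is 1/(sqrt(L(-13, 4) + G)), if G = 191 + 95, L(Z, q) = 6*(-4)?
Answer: sqrt(262)/262 ≈ 0.061780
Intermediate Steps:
L(Z, q) = -24
G = 286
1/(sqrt(L(-13, 4) + G)) = 1/(sqrt(-24 + 286)) = 1/(sqrt(262)) = sqrt(262)/262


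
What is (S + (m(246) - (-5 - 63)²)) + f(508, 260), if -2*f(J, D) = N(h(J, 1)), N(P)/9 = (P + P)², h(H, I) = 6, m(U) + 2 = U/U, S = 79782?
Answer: 74509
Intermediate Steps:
m(U) = -1 (m(U) = -2 + U/U = -2 + 1 = -1)
N(P) = 36*P² (N(P) = 9*(P + P)² = 9*(2*P)² = 9*(4*P²) = 36*P²)
f(J, D) = -648 (f(J, D) = -18*6² = -18*36 = -½*1296 = -648)
(S + (m(246) - (-5 - 63)²)) + f(508, 260) = (79782 + (-1 - (-5 - 63)²)) - 648 = (79782 + (-1 - 1*(-68)²)) - 648 = (79782 + (-1 - 1*4624)) - 648 = (79782 + (-1 - 4624)) - 648 = (79782 - 4625) - 648 = 75157 - 648 = 74509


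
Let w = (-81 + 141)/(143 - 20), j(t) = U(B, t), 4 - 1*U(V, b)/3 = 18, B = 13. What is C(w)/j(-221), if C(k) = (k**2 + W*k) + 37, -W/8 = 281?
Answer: 1780763/70602 ≈ 25.223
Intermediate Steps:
W = -2248 (W = -8*281 = -2248)
U(V, b) = -42 (U(V, b) = 12 - 3*18 = 12 - 54 = -42)
j(t) = -42
w = 20/41 (w = 60/123 = 60*(1/123) = 20/41 ≈ 0.48780)
C(k) = 37 + k**2 - 2248*k (C(k) = (k**2 - 2248*k) + 37 = 37 + k**2 - 2248*k)
C(w)/j(-221) = (37 + (20/41)**2 - 2248*20/41)/(-42) = (37 + 400/1681 - 44960/41)*(-1/42) = -1780763/1681*(-1/42) = 1780763/70602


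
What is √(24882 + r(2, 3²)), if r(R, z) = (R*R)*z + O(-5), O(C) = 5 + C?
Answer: √24918 ≈ 157.85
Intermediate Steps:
r(R, z) = z*R² (r(R, z) = (R*R)*z + (5 - 5) = R²*z + 0 = z*R² + 0 = z*R²)
√(24882 + r(2, 3²)) = √(24882 + 3²*2²) = √(24882 + 9*4) = √(24882 + 36) = √24918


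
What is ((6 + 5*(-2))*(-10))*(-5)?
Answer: -200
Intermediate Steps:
((6 + 5*(-2))*(-10))*(-5) = ((6 - 10)*(-10))*(-5) = -4*(-10)*(-5) = 40*(-5) = -200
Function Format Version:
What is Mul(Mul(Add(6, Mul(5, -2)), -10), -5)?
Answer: -200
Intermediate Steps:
Mul(Mul(Add(6, Mul(5, -2)), -10), -5) = Mul(Mul(Add(6, -10), -10), -5) = Mul(Mul(-4, -10), -5) = Mul(40, -5) = -200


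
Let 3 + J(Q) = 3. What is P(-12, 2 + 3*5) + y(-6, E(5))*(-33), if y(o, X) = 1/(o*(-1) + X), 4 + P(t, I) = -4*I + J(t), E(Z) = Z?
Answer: -75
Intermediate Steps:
J(Q) = 0 (J(Q) = -3 + 3 = 0)
P(t, I) = -4 - 4*I (P(t, I) = -4 + (-4*I + 0) = -4 - 4*I)
y(o, X) = 1/(X - o) (y(o, X) = 1/(-o + X) = 1/(X - o))
P(-12, 2 + 3*5) + y(-6, E(5))*(-33) = (-4 - 4*(2 + 3*5)) - 33/(5 - 1*(-6)) = (-4 - 4*(2 + 15)) - 33/(5 + 6) = (-4 - 4*17) - 33/11 = (-4 - 68) + (1/11)*(-33) = -72 - 3 = -75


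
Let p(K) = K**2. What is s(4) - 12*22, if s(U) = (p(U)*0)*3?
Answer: -264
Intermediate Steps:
s(U) = 0 (s(U) = (U**2*0)*3 = 0*3 = 0)
s(4) - 12*22 = 0 - 12*22 = 0 - 264 = -264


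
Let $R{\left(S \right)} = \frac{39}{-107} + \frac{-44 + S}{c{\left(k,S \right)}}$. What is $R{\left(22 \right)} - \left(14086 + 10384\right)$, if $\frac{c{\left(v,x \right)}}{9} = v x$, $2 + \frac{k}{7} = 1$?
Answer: $- \frac{164954620}{6741} \approx -24470.0$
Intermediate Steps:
$k = -7$ ($k = -14 + 7 \cdot 1 = -14 + 7 = -7$)
$c{\left(v,x \right)} = 9 v x$
$R{\left(S \right)} = - \frac{39}{107} - \frac{-44 + S}{63 S}$ ($R{\left(S \right)} = \frac{39}{-107} + \frac{-44 + S}{9 \left(-7\right) S} = 39 \left(- \frac{1}{107}\right) + \frac{-44 + S}{\left(-63\right) S} = - \frac{39}{107} + \left(-44 + S\right) \left(- \frac{1}{63 S}\right) = - \frac{39}{107} - \frac{-44 + S}{63 S}$)
$R{\left(22 \right)} - \left(14086 + 10384\right) = \frac{4 \left(1177 - 14102\right)}{6741 \cdot 22} - \left(14086 + 10384\right) = \frac{4}{6741} \cdot \frac{1}{22} \left(1177 - 14102\right) - 24470 = \frac{4}{6741} \cdot \frac{1}{22} \left(-12925\right) - 24470 = - \frac{2350}{6741} - 24470 = - \frac{164954620}{6741}$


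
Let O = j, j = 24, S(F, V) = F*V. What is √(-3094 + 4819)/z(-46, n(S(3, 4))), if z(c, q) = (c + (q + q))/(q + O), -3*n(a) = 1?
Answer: -71*√69/28 ≈ -21.063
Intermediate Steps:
n(a) = -⅓ (n(a) = -⅓*1 = -⅓)
O = 24
z(c, q) = (c + 2*q)/(24 + q) (z(c, q) = (c + (q + q))/(q + 24) = (c + 2*q)/(24 + q))
√(-3094 + 4819)/z(-46, n(S(3, 4))) = √(-3094 + 4819)/(((-46 + 2*(-⅓))/(24 - ⅓))) = √1725/(((-46 - ⅔)/(71/3))) = (5*√69)/(((3/71)*(-140/3))) = (5*√69)/(-140/71) = (5*√69)*(-71/140) = -71*√69/28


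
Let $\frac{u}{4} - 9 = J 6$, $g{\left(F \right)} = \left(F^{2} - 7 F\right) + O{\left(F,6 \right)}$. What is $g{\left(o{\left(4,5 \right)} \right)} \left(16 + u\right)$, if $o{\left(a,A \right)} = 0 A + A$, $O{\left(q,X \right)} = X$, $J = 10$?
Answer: $-1168$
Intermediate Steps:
$o{\left(a,A \right)} = A$ ($o{\left(a,A \right)} = 0 + A = A$)
$g{\left(F \right)} = 6 + F^{2} - 7 F$ ($g{\left(F \right)} = \left(F^{2} - 7 F\right) + 6 = 6 + F^{2} - 7 F$)
$u = 276$ ($u = 36 + 4 \cdot 10 \cdot 6 = 36 + 4 \cdot 60 = 36 + 240 = 276$)
$g{\left(o{\left(4,5 \right)} \right)} \left(16 + u\right) = \left(6 + 5^{2} - 35\right) \left(16 + 276\right) = \left(6 + 25 - 35\right) 292 = \left(-4\right) 292 = -1168$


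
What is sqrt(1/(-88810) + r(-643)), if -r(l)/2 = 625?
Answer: I*sqrt(9859020213810)/88810 ≈ 35.355*I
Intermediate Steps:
r(l) = -1250 (r(l) = -2*625 = -1250)
sqrt(1/(-88810) + r(-643)) = sqrt(1/(-88810) - 1250) = sqrt(-1/88810 - 1250) = sqrt(-111012501/88810) = I*sqrt(9859020213810)/88810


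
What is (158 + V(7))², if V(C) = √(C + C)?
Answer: (158 + √14)² ≈ 26160.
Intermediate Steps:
V(C) = √2*√C (V(C) = √(2*C) = √2*√C)
(158 + V(7))² = (158 + √2*√7)² = (158 + √14)²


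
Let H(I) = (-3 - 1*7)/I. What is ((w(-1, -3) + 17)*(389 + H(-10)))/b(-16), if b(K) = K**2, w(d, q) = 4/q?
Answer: 3055/128 ≈ 23.867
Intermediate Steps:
H(I) = -10/I (H(I) = (-3 - 7)/I = -10/I)
((w(-1, -3) + 17)*(389 + H(-10)))/b(-16) = ((4/(-3) + 17)*(389 - 10/(-10)))/((-16)**2) = ((4*(-1/3) + 17)*(389 - 10*(-1/10)))/256 = ((-4/3 + 17)*(389 + 1))*(1/256) = ((47/3)*390)*(1/256) = 6110*(1/256) = 3055/128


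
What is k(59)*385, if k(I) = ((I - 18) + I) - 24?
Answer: 29260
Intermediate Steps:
k(I) = -42 + 2*I (k(I) = ((-18 + I) + I) - 24 = (-18 + 2*I) - 24 = -42 + 2*I)
k(59)*385 = (-42 + 2*59)*385 = (-42 + 118)*385 = 76*385 = 29260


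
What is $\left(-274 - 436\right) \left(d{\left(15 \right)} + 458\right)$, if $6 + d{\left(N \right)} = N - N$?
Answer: $-320920$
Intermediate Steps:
$d{\left(N \right)} = -6$ ($d{\left(N \right)} = -6 + \left(N - N\right) = -6 + 0 = -6$)
$\left(-274 - 436\right) \left(d{\left(15 \right)} + 458\right) = \left(-274 - 436\right) \left(-6 + 458\right) = \left(-710\right) 452 = -320920$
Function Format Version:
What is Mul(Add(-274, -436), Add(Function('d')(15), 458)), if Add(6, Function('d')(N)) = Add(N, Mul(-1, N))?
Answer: -320920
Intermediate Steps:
Function('d')(N) = -6 (Function('d')(N) = Add(-6, Add(N, Mul(-1, N))) = Add(-6, 0) = -6)
Mul(Add(-274, -436), Add(Function('d')(15), 458)) = Mul(Add(-274, -436), Add(-6, 458)) = Mul(-710, 452) = -320920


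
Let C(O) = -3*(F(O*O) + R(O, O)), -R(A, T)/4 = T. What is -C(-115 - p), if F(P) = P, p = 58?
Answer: 91863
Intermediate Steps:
R(A, T) = -4*T
C(O) = -3*O² + 12*O (C(O) = -3*(O*O - 4*O) = -3*(O² - 4*O) = -3*O² + 12*O)
-C(-115 - p) = -3*(-115 - 1*58)*(4 - (-115 - 1*58)) = -3*(-115 - 58)*(4 - (-115 - 58)) = -3*(-173)*(4 - 1*(-173)) = -3*(-173)*(4 + 173) = -3*(-173)*177 = -1*(-91863) = 91863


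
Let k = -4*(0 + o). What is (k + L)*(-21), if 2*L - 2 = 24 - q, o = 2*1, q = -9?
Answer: -399/2 ≈ -199.50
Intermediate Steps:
o = 2
L = 35/2 (L = 1 + (24 - 1*(-9))/2 = 1 + (24 + 9)/2 = 1 + (1/2)*33 = 1 + 33/2 = 35/2 ≈ 17.500)
k = -8 (k = -4*(0 + 2) = -4*2 = -8)
(k + L)*(-21) = (-8 + 35/2)*(-21) = (19/2)*(-21) = -399/2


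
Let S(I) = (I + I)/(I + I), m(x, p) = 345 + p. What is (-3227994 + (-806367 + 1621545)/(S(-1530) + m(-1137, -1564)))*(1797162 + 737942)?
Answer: -237364918373440/29 ≈ -8.1850e+12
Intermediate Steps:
S(I) = 1 (S(I) = (2*I)/((2*I)) = (2*I)*(1/(2*I)) = 1)
(-3227994 + (-806367 + 1621545)/(S(-1530) + m(-1137, -1564)))*(1797162 + 737942) = (-3227994 + (-806367 + 1621545)/(1 + (345 - 1564)))*(1797162 + 737942) = (-3227994 + 815178/(1 - 1219))*2535104 = (-3227994 + 815178/(-1218))*2535104 = (-3227994 + 815178*(-1/1218))*2535104 = (-3227994 - 19409/29)*2535104 = -93631235/29*2535104 = -237364918373440/29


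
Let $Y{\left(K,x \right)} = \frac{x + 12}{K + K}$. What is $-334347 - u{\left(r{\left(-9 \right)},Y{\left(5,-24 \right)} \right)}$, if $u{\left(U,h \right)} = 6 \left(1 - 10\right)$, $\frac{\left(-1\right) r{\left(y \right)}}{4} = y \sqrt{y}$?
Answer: $-334293$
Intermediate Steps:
$r{\left(y \right)} = - 4 y^{\frac{3}{2}}$ ($r{\left(y \right)} = - 4 y \sqrt{y} = - 4 y^{\frac{3}{2}}$)
$Y{\left(K,x \right)} = \frac{12 + x}{2 K}$
$u{\left(U,h \right)} = -54$ ($u{\left(U,h \right)} = 6 \left(-9\right) = -54$)
$-334347 - u{\left(r{\left(-9 \right)},Y{\left(5,-24 \right)} \right)} = -334347 - -54 = -334347 + 54 = -334293$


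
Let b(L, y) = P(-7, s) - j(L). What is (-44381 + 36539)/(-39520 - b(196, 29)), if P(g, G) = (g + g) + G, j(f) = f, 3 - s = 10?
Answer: 2614/13101 ≈ 0.19953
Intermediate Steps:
s = -7 (s = 3 - 1*10 = 3 - 10 = -7)
P(g, G) = G + 2*g (P(g, G) = 2*g + G = G + 2*g)
b(L, y) = -21 - L (b(L, y) = (-7 + 2*(-7)) - L = (-7 - 14) - L = -21 - L)
(-44381 + 36539)/(-39520 - b(196, 29)) = (-44381 + 36539)/(-39520 - (-21 - 1*196)) = -7842/(-39520 - (-21 - 196)) = -7842/(-39520 - 1*(-217)) = -7842/(-39520 + 217) = -7842/(-39303) = -7842*(-1/39303) = 2614/13101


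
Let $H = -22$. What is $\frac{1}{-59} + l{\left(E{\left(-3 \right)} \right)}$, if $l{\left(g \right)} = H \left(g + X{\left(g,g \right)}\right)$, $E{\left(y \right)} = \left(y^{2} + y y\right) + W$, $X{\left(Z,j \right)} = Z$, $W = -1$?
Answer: $- \frac{44133}{59} \approx -748.02$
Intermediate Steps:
$E{\left(y \right)} = -1 + 2 y^{2}$ ($E{\left(y \right)} = \left(y^{2} + y y\right) - 1 = \left(y^{2} + y^{2}\right) - 1 = 2 y^{2} - 1 = -1 + 2 y^{2}$)
$l{\left(g \right)} = - 44 g$ ($l{\left(g \right)} = - 22 \left(g + g\right) = - 22 \cdot 2 g = - 44 g$)
$\frac{1}{-59} + l{\left(E{\left(-3 \right)} \right)} = \frac{1}{-59} - 44 \left(-1 + 2 \left(-3\right)^{2}\right) = - \frac{1}{59} - 44 \left(-1 + 2 \cdot 9\right) = - \frac{1}{59} - 44 \left(-1 + 18\right) = - \frac{1}{59} - 748 = - \frac{44133}{59}$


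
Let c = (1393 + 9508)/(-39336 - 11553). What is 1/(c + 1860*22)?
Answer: 50889/2082366979 ≈ 2.4438e-5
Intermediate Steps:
c = -10901/50889 (c = 10901/(-50889) = 10901*(-1/50889) = -10901/50889 ≈ -0.21421)
1/(c + 1860*22) = 1/(-10901/50889 + 1860*22) = 1/(-10901/50889 + 40920) = 1/(2082366979/50889) = 50889/2082366979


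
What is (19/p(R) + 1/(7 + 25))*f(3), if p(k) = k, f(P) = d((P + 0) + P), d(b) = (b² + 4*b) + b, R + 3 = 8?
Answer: 20229/80 ≈ 252.86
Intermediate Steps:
R = 5 (R = -3 + 8 = 5)
d(b) = b² + 5*b
f(P) = 2*P*(5 + 2*P) (f(P) = ((P + 0) + P)*(5 + ((P + 0) + P)) = (P + P)*(5 + (P + P)) = (2*P)*(5 + 2*P) = 2*P*(5 + 2*P))
(19/p(R) + 1/(7 + 25))*f(3) = (19/5 + 1/(7 + 25))*(2*3*(5 + 2*3)) = (19*(⅕) + 1/32)*(2*3*(5 + 6)) = (19/5 + 1/32)*(2*3*11) = (613/160)*66 = 20229/80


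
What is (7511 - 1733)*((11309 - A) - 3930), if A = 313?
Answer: 40827348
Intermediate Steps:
(7511 - 1733)*((11309 - A) - 3930) = (7511 - 1733)*((11309 - 1*313) - 3930) = 5778*((11309 - 313) - 3930) = 5778*(10996 - 3930) = 5778*7066 = 40827348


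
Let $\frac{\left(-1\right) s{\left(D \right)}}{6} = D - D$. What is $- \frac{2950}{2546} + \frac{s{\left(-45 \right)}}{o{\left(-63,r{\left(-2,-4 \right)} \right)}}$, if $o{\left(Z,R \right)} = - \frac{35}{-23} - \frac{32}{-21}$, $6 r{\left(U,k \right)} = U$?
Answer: $- \frac{1475}{1273} \approx -1.1587$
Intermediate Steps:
$r{\left(U,k \right)} = \frac{U}{6}$
$o{\left(Z,R \right)} = \frac{1471}{483}$ ($o{\left(Z,R \right)} = \left(-35\right) \left(- \frac{1}{23}\right) - - \frac{32}{21} = \frac{35}{23} + \frac{32}{21} = \frac{1471}{483}$)
$s{\left(D \right)} = 0$ ($s{\left(D \right)} = - 6 \left(D - D\right) = \left(-6\right) 0 = 0$)
$- \frac{2950}{2546} + \frac{s{\left(-45 \right)}}{o{\left(-63,r{\left(-2,-4 \right)} \right)}} = - \frac{2950}{2546} + \frac{0}{\frac{1471}{483}} = \left(-2950\right) \frac{1}{2546} + 0 \cdot \frac{483}{1471} = - \frac{1475}{1273} + 0 = - \frac{1475}{1273}$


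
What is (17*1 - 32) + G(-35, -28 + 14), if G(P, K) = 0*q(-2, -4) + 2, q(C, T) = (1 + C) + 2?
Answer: -13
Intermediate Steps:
q(C, T) = 3 + C
G(P, K) = 2 (G(P, K) = 0*(3 - 2) + 2 = 0*1 + 2 = 0 + 2 = 2)
(17*1 - 32) + G(-35, -28 + 14) = (17*1 - 32) + 2 = (17 - 32) + 2 = -15 + 2 = -13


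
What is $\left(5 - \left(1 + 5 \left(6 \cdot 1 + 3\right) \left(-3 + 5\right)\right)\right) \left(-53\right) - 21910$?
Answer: $-17352$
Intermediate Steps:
$\left(5 - \left(1 + 5 \left(6 \cdot 1 + 3\right) \left(-3 + 5\right)\right)\right) \left(-53\right) - 21910 = \left(5 - \left(1 + 5 \left(6 + 3\right) 2\right)\right) \left(-53\right) - 21910 = \left(5 - \left(1 + 5 \cdot 9 \cdot 2\right)\right) \left(-53\right) - 21910 = \left(5 - 91\right) \left(-53\right) - 21910 = \left(-86\right) \left(-53\right) - 21910 = 4558 - 21910 = -17352$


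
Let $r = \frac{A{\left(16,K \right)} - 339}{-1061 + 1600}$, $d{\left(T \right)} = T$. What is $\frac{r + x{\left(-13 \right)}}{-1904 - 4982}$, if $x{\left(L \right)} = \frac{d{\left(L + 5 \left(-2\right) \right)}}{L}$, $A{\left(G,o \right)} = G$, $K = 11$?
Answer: $- \frac{4099}{24125101} \approx -0.00016991$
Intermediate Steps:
$x{\left(L \right)} = \frac{-10 + L}{L}$ ($x{\left(L \right)} = \frac{L + 5 \left(-2\right)}{L} = \frac{L - 10}{L} = \frac{-10 + L}{L}$)
$r = - \frac{323}{539}$ ($r = \frac{16 - 339}{-1061 + 1600} = - \frac{323}{539} \approx -0.59926$)
$\frac{r + x{\left(-13 \right)}}{-1904 - 4982} = \frac{- \frac{323}{539} + \frac{-10 - 13}{-13}}{-1904 - 4982} = \frac{- \frac{323}{539} - - \frac{23}{13}}{-6886} = \left(- \frac{323}{539} + \frac{23}{13}\right) \left(- \frac{1}{6886}\right) = \frac{8198}{7007} \left(- \frac{1}{6886}\right) = - \frac{4099}{24125101}$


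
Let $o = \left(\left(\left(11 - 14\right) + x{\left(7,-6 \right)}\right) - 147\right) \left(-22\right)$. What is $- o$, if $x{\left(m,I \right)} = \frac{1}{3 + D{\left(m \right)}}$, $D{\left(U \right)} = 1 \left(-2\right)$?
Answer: $-3278$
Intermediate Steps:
$D{\left(U \right)} = -2$
$x{\left(m,I \right)} = 1$ ($x{\left(m,I \right)} = \frac{1}{3 - 2} = 1^{-1} = 1$)
$o = 3278$ ($o = \left(\left(\left(11 - 14\right) + 1\right) - 147\right) \left(-22\right) = \left(\left(-3 + 1\right) - 147\right) \left(-22\right) = \left(-2 - 147\right) \left(-22\right) = \left(-149\right) \left(-22\right) = 3278$)
$- o = \left(-1\right) 3278 = -3278$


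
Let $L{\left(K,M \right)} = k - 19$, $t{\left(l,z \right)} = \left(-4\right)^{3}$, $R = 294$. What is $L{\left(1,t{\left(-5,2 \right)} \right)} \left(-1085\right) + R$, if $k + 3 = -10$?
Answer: $35014$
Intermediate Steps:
$k = -13$ ($k = -3 - 10 = -13$)
$t{\left(l,z \right)} = -64$
$L{\left(K,M \right)} = -32$ ($L{\left(K,M \right)} = -13 - 19 = -32$)
$L{\left(1,t{\left(-5,2 \right)} \right)} \left(-1085\right) + R = \left(-32\right) \left(-1085\right) + 294 = 34720 + 294 = 35014$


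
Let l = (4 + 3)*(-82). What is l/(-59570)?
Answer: 41/4255 ≈ 0.0096357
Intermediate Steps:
l = -574 (l = 7*(-82) = -574)
l/(-59570) = -574/(-59570) = -574*(-1/59570) = 41/4255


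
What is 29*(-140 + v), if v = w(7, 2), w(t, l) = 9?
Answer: -3799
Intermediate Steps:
v = 9
29*(-140 + v) = 29*(-140 + 9) = 29*(-131) = -3799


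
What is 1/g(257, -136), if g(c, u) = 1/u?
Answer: -136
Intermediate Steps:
1/g(257, -136) = 1/(1/(-136)) = 1/(-1/136) = -136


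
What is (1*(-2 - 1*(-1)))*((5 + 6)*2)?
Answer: -22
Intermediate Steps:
(1*(-2 - 1*(-1)))*((5 + 6)*2) = (1*(-2 + 1))*(11*2) = (1*(-1))*22 = -1*22 = -22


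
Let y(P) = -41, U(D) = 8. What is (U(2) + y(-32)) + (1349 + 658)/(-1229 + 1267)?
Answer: 753/38 ≈ 19.816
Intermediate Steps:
(U(2) + y(-32)) + (1349 + 658)/(-1229 + 1267) = (8 - 41) + (1349 + 658)/(-1229 + 1267) = -33 + 2007/38 = 753/38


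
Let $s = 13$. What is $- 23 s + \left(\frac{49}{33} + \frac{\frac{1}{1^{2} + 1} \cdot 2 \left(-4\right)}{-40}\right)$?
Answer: $- \frac{98147}{330} \approx -297.42$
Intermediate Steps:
$- 23 s + \left(\frac{49}{33} + \frac{\frac{1}{1^{2} + 1} \cdot 2 \left(-4\right)}{-40}\right) = \left(-23\right) 13 + \left(\frac{49}{33} + \frac{\frac{1}{1^{2} + 1} \cdot 2 \left(-4\right)}{-40}\right) = -299 + \left(49 \cdot \frac{1}{33} + \frac{1}{1 + 1} \cdot 2 \left(-4\right) \left(- \frac{1}{40}\right)\right) = -299 + \left(\frac{49}{33} + \frac{1}{2} \cdot 2 \left(-4\right) \left(- \frac{1}{40}\right)\right) = -299 + \left(\frac{49}{33} + 1 \left(-4\right) \left(- \frac{1}{40}\right)\right) = -299 + \left(\frac{49}{33} - - \frac{1}{10}\right) = -299 + \left(\frac{49}{33} + \frac{1}{10}\right) = -299 + \frac{523}{330} = - \frac{98147}{330}$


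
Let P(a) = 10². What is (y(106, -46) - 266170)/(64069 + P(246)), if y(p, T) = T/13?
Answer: -3460256/834197 ≈ -4.1480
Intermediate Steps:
y(p, T) = T/13 (y(p, T) = T*(1/13) = T/13)
P(a) = 100
(y(106, -46) - 266170)/(64069 + P(246)) = ((1/13)*(-46) - 266170)/(64069 + 100) = (-46/13 - 266170)/64169 = -3460256/13*1/64169 = -3460256/834197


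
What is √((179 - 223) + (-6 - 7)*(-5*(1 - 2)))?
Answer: I*√109 ≈ 10.44*I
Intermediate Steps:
√((179 - 223) + (-6 - 7)*(-5*(1 - 2))) = √(-44 - (-65)*(-1)) = √(-44 - 13*5) = √(-44 - 65) = √(-109) = I*√109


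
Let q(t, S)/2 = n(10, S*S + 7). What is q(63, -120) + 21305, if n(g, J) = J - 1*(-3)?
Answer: 50125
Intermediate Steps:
n(g, J) = 3 + J (n(g, J) = J + 3 = 3 + J)
q(t, S) = 20 + 2*S**2 (q(t, S) = 2*(3 + (S*S + 7)) = 2*(3 + (S**2 + 7)) = 2*(3 + (7 + S**2)) = 2*(10 + S**2) = 20 + 2*S**2)
q(63, -120) + 21305 = (20 + 2*(-120)**2) + 21305 = (20 + 2*14400) + 21305 = (20 + 28800) + 21305 = 28820 + 21305 = 50125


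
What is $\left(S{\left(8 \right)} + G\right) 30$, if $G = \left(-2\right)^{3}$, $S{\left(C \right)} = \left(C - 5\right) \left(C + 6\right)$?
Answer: $1020$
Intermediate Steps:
$S{\left(C \right)} = \left(-5 + C\right) \left(6 + C\right)$
$G = -8$
$\left(S{\left(8 \right)} + G\right) 30 = \left(\left(-30 + 8 + 8^{2}\right) - 8\right) 30 = \left(\left(-30 + 8 + 64\right) - 8\right) 30 = \left(42 - 8\right) 30 = 34 \cdot 30 = 1020$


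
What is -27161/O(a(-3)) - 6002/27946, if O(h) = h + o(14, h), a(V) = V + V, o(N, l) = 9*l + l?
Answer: 379322587/922218 ≈ 411.32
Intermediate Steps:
o(N, l) = 10*l
a(V) = 2*V
O(h) = 11*h (O(h) = h + 10*h = 11*h)
-27161/O(a(-3)) - 6002/27946 = -27161/(11*(2*(-3))) - 6002/27946 = -27161/(11*(-6)) - 6002*1/27946 = -27161/(-66) - 3001/13973 = -27161*(-1/66) - 3001/13973 = 27161/66 - 3001/13973 = 379322587/922218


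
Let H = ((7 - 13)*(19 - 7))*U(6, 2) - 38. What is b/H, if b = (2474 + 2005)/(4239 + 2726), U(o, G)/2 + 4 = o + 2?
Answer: -4479/4276510 ≈ -0.0010473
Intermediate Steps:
U(o, G) = -4 + 2*o (U(o, G) = -8 + 2*(o + 2) = -8 + 2*(2 + o) = -8 + (4 + 2*o) = -4 + 2*o)
b = 4479/6965 ≈ 0.64307
H = -614 (H = ((7 - 13)*(19 - 7))*(-4 + 2*6) - 38 = (-6*12)*(-4 + 12) - 38 = -72*8 - 38 = -576 - 38 = -614)
b/H = (4479/6965)/(-614) = (4479/6965)*(-1/614) = -4479/4276510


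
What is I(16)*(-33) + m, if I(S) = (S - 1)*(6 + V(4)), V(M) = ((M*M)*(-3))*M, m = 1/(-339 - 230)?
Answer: 52387829/569 ≈ 92070.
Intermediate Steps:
m = -1/569 (m = 1/(-569) = -1/569 ≈ -0.0017575)
V(M) = -3*M**3 (V(M) = (M**2*(-3))*M = (-3*M**2)*M = -3*M**3)
I(S) = 186 - 186*S (I(S) = (S - 1)*(6 - 3*4**3) = (-1 + S)*(6 - 3*64) = (-1 + S)*(6 - 192) = (-1 + S)*(-186) = 186 - 186*S)
I(16)*(-33) + m = (186 - 186*16)*(-33) - 1/569 = (186 - 2976)*(-33) - 1/569 = -2790*(-33) - 1/569 = 92070 - 1/569 = 52387829/569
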